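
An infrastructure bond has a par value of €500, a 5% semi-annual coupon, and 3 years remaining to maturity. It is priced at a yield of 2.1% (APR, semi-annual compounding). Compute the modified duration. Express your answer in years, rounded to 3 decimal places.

Periodic yield y = 0.0105. First find Macaulay duration:
  t   CF        PV=CF/(1+0.0105)^t    t·PV
  1        12.50        12.3701        12.3701
  2        12.50        12.2416        24.4832
  3        12.50        12.1144        36.3431
  4        12.50        11.9885        47.9540
  5        12.50        11.8639        59.3196
  6       512.50       481.3666     2,888.1997
  Σ                    541.9451     3,068.6697
P = 541.9451; Macaulay duration = 3,068.6697 / 541.9451 = 5.66233 half-year periods = 2.83116 years.
Modified duration = D_Mac / (1 + y) = 2.83116 / 1.0105 = 2.80174 years.

2.802 years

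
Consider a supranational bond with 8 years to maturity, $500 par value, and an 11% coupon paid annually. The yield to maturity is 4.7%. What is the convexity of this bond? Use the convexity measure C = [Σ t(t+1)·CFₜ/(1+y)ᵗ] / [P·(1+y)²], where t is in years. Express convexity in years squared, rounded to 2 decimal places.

45.05

With y = 0.047:
  t   CF        PV=CF/(1+0.047)^t    t·PV        t(t+1)·PV
  1        55.00        52.5310        52.5310         105.0621
  2        55.00        50.1729       100.3458         301.0375
  3        55.00        47.9206       143.7619         575.0477
  4        55.00        45.7695       183.0779         915.3896
  5        55.00        43.7149       218.5744       1,311.4464
  6        55.00        41.7525       250.5151       1,753.6055
  7        55.00        39.8782       279.1476       2,233.1811
  8       555.00       384.3435     3,074.7479      27,672.7313
  Σ                    706.0832     4,302.7017      34,867.5011
P = 706.0832.
Convexity = Σ t(t+1)·PV / [P·(1+y)²] = 34,867.5011 / (706.0832 × 1.096209) = 45.04759.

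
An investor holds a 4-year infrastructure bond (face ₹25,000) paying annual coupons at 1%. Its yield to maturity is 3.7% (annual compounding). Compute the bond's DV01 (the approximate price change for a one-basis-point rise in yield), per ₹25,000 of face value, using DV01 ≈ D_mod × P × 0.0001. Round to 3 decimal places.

Periodic yield y = 0.037.
  t   CF        PV=CF/(1+0.037)^t    t·PV
  1       250.00       241.0800       241.0800
  2       250.00       232.4783       464.9567
  3       250.00       224.1835       672.5506
  4    25,250.00    21,834.6561    87,338.6246
  Σ                 22,532.3981    88,717.2119
P = 22,532.3981; D_Mac = 3.93732 yrs; D_mod = 3.79683 yrs.
DV01 ≈ 3.79683 × 22,532.3981 × 0.0001 = 8.555180.

₹8.555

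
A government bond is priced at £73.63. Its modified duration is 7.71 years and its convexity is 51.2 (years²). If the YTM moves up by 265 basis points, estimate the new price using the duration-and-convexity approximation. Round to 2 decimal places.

Duration effect: -D_mod·Δy = -7.71 × (+0.0265) = -0.204315
Convexity effect: ½·C·(Δy)² = 0.5 × 51.2 × (0.0265)² = +0.0179776
ΔP/P ≈ -0.204315 + 0.0179776 = -0.1863374
New price ≈ 73.63 × (1 - 0.1863374) = 59.909977238.

£59.91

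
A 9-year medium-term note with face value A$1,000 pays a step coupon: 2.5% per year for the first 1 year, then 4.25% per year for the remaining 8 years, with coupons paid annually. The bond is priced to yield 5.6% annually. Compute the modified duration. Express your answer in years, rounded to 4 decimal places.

Periodic yield y = 0.056. First find Macaulay duration:
  t   CF        PV=CF/(1+0.056)^t    t·PV
  1        25.00        23.6742        23.6742
  2        42.50        38.1119        76.2239
  3        42.50        36.0909       108.2726
  4        42.50        34.1769       136.7078
  5        42.50        32.3645       161.8227
  6        42.50        30.6482       183.8894
  7        42.50        29.0229       203.1606
  8        42.50        27.4839       219.8708
  9     1,042.50       638.4116     5,745.7048
  Σ                    889.9852     6,859.3268
P = 889.9852; Macaulay duration = 6,859.3268 / 889.9852 = 7.70724 years.
Modified duration = D_Mac / (1 + y) = 7.70724 / 1.056 = 7.29852 years.

7.2985 years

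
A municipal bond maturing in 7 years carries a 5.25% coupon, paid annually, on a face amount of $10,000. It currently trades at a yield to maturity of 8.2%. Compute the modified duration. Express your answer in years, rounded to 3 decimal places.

5.488 years

Periodic yield y = 0.082. First find Macaulay duration:
  t   CF        PV=CF/(1+0.082)^t    t·PV
  1       525.00       485.2126       485.2126
  2       525.00       448.4405       896.8809
  3       525.00       414.4551     1,243.3654
  4       525.00       383.0454     1,532.1816
  5       525.00       354.0161     1,770.0804
  6       525.00       327.1868     1,963.1206
  7    10,525.00     6,062.2142    42,435.4996
  Σ                  8,474.5706    50,326.3411
P = 8,474.5706; Macaulay duration = 50,326.3411 / 8,474.5706 = 5.93851 years.
Modified duration = D_Mac / (1 + y) = 5.93851 / 1.082 = 5.48846 years.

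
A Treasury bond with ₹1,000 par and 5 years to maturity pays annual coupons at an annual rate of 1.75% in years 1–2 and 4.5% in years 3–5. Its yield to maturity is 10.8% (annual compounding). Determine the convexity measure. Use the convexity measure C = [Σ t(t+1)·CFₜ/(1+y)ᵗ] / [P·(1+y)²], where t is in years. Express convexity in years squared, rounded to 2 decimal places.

22.53

With y = 0.108:
  t   CF        PV=CF/(1+0.108)^t    t·PV        t(t+1)·PV
  1        17.50        15.7942        15.7942          31.5884
  2        17.50        14.2547        28.5094          85.5283
  3        45.00        33.0821        99.2463         396.9853
  4        45.00        29.8575       119.4300         597.1500
  5     1,045.00       625.7740     3,128.8698      18,773.2189
  Σ                    718.7625     3,391.8498      19,884.4710
P = 718.7625.
Convexity = Σ t(t+1)·PV / [P·(1+y)²] = 19,884.4710 / (718.7625 × 1.227664) = 22.53456.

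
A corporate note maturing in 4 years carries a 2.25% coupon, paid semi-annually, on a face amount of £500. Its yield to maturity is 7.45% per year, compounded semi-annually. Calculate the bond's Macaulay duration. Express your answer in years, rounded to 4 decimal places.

3.8282 years

Periodic yield y = 0.03725. Discount each cash flow and weight by its period:
  t   CF        PV=CF/(1+0.03725)^t    t·PV
  1        5.625         5.4230         5.4230
  2        5.625         5.2282        10.4565
  3        5.625         5.0405        15.1215
  4        5.625         4.8595        19.4379
  5        5.625         4.6850        23.4248
  6        5.625         4.5167        27.1002
  7        5.625         4.3545        30.4815
  8      505.625       377.3645     3,018.9156
  Σ                    411.4718     3,150.3610
Price P = Σ PV = 411.4718.
Macaulay duration = Σ(t·PV) / P = 3,150.3610 / 411.4718 = 7.65632 half-year periods.
In years: 7.65632 / 2 = 3.82816 years.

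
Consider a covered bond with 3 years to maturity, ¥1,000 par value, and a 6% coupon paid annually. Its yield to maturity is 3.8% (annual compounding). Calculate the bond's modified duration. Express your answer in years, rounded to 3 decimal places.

Periodic yield y = 0.038. First find Macaulay duration:
  t   CF        PV=CF/(1+0.038)^t    t·PV
  1        60.00        57.8035        57.8035
  2        60.00        55.6873       111.3747
  3     1,060.00       947.7937     2,843.3810
  Σ                  1,061.2845     3,012.5592
P = 1,061.2845; Macaulay duration = 3,012.5592 / 1,061.2845 = 2.83860 years.
Modified duration = D_Mac / (1 + y) = 2.83860 / 1.038 = 2.73468 years.

2.735 years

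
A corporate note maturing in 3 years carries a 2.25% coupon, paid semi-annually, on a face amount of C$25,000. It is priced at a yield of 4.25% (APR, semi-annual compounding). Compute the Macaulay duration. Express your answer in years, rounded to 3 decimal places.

2.915 years

Periodic yield y = 0.02125. Discount each cash flow and weight by its period:
  t   CF        PV=CF/(1+0.02125)^t    t·PV
  1       281.25       275.3978       275.3978
  2       281.25       269.6674       539.3347
  3       281.25       264.0562       792.1685
  4       281.25       258.5617     1,034.2469
  5       281.25       253.1816     1,265.9081
  6    25,281.25    22,284.6658   133,707.9950
  Σ                 23,605.5305   137,615.0511
Price P = Σ PV = 23,605.5305.
Macaulay duration = Σ(t·PV) / P = 137,615.0511 / 23,605.5305 = 5.82978 half-year periods.
In years: 5.82978 / 2 = 2.91489 years.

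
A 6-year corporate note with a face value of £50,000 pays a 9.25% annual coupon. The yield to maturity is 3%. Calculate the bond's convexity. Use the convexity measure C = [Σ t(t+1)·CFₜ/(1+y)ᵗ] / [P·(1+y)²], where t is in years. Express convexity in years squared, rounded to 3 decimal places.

With y = 0.03:
  t   CF        PV=CF/(1+0.03)^t    t·PV        t(t+1)·PV
  1     4,625.00     4,490.2913     4,490.2913       8,980.5825
  2     4,625.00     4,359.5061     8,719.0122      26,157.0365
  3     4,625.00     4,232.5302    12,697.5905      50,790.3621
  4     4,625.00     4,109.2526    16,437.0104      82,185.0519
  5     4,625.00     3,989.5656    19,947.8281     119,686.9688
  6    54,625.00    45,747.5775   274,485.4651   1,921,398.2559
  Σ                 66,928.7233   336,777.1976   2,209,198.2578
P = 66,928.7233.
Convexity = Σ t(t+1)·PV / [P·(1+y)²] = 2,209,198.2578 / (66,928.7233 × 1.060900) = 31.11342.

31.113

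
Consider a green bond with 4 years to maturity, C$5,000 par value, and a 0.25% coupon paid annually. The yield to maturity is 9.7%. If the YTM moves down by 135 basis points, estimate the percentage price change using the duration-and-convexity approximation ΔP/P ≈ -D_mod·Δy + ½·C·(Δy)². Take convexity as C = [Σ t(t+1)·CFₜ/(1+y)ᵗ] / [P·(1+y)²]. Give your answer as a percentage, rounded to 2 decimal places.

+5.05%

With y = 0.097:
  t   CF        PV=CF/(1+0.097)^t    t·PV        t(t+1)·PV
  1        12.50        11.3947        11.3947          22.7894
  2        12.50        10.3872        20.7743          62.3230
  3        12.50         9.4687        28.4061         113.6243
  4     5,012.50     3,461.2094    13,844.8376      69,224.1881
  Σ                  3,492.4600    13,905.4127      69,422.9248
P = 3,492.4600; D_Mac = 3.98155 yrs; D_mod = 3.62949 yrs; C = 16.51803.
Duration effect: -3.62949 × (-0.0135) = +0.048998
Convexity effect: 0.5 × 16.51803 × (-0.0135)² = +0.0015052
ΔP/P ≈ +0.048998 + 0.0015052 = +0.050503 = +5.0503%.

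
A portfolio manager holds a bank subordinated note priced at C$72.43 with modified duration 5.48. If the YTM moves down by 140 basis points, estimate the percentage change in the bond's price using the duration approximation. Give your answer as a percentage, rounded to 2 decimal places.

+7.67%

Duration approximation: ΔP/P ≈ -D_mod · Δy = -5.48 × (-0.014) = +0.076720.
As a percentage: +7.6720%.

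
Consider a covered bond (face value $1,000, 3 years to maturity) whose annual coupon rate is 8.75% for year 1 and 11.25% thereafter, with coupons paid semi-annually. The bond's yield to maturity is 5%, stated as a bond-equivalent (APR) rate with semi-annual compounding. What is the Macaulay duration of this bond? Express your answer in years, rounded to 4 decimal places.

Periodic yield y = 0.025. Discount each cash flow and weight by its period:
  t   CF        PV=CF/(1+0.025)^t    t·PV
  1        43.75        42.6829        42.6829
  2        43.75        41.6419        83.2838
  3        56.25        52.2337       156.7012
  4        56.25        50.9597       203.8389
  5        56.25        49.7168       248.5840
  6     1,056.25       910.8011     5,464.8064
  Σ                  1,148.0361     6,199.8971
Price P = Σ PV = 1,148.0361.
Macaulay duration = Σ(t·PV) / P = 6,199.8971 / 1,148.0361 = 5.40044 half-year periods.
In years: 5.40044 / 2 = 2.70022 years.

2.7002 years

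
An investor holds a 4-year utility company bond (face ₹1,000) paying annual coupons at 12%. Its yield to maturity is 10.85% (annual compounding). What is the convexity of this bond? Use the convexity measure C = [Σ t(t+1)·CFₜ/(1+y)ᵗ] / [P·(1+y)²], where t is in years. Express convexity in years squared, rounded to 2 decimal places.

With y = 0.1085:
  t   CF        PV=CF/(1+0.1085)^t    t·PV        t(t+1)·PV
  1       120.00       108.2544       108.2544         216.5088
  2       120.00        97.6585       195.3169         585.9507
  3       120.00        88.0996       264.2989       1,057.1957
  4     1,120.00       741.7802     2,967.1208      14,835.6039
  Σ                  1,035.7927     3,534.9910      16,695.2591
P = 1,035.7927.
Convexity = Σ t(t+1)·PV / [P·(1+y)²] = 16,695.2591 / (1,035.7927 × 1.228772) = 13.11744.

13.12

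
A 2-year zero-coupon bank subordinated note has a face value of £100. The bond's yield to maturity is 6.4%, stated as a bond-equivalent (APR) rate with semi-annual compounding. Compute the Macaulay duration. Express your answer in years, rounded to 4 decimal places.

A zero-coupon bond has a single cash flow at maturity, so its Macaulay duration equals its maturity: 2 years.
(Equivalently: 4 semi-annual periods ÷ 2 = 2 years.)

2.0000 years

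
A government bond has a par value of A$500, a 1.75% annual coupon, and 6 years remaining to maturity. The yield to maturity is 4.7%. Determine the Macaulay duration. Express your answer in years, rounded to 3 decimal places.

Periodic yield y = 0.047. Discount each cash flow and weight by its year:
  t   CF        PV=CF/(1+0.047)^t    t·PV
  1         8.75         8.3572         8.3572
  2         8.75         7.9821        15.9641
  3         8.75         7.6237        22.8712
  4         8.75         7.2815        29.1260
  5         8.75         6.9546        34.7732
  6       508.75       386.2107     2,317.2644
  Σ                    424.4099     2,428.3561
Price P = Σ PV = 424.4099.
Macaulay duration = Σ(t·PV) / P = 2,428.3561 / 424.4099 = 5.72172 years.

5.722 years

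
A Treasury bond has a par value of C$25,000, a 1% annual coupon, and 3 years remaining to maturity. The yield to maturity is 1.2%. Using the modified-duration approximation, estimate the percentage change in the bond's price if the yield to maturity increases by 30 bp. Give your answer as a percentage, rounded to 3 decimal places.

-0.881%

Periodic yield y = 0.012. Modified duration first:
  t   CF        PV=CF/(1+0.012)^t    t·PV
  1       250.00       247.0356       247.0356
  2       250.00       244.1063       488.2126
  3    25,250.00    24,362.3874    73,087.1622
  Σ                 24,853.5293    73,822.4104
P = 24,853.5293; D_Mac = 2.97030 yrs; D_mod = 2.97030/(1+0.012) = 2.93508 yrs.
ΔP/P ≈ -D_mod · Δy = -2.93508 × (+0.003) = -0.008805 = -0.8805%.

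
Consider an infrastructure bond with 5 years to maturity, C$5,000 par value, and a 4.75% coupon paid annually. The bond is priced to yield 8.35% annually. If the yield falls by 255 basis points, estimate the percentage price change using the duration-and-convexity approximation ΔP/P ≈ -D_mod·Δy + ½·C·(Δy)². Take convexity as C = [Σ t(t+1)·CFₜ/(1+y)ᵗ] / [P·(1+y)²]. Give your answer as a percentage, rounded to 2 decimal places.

+11.38%

With y = 0.0835:
  t   CF        PV=CF/(1+0.0835)^t    t·PV        t(t+1)·PV
  1       237.50       219.1970       219.1970         438.3941
  2       237.50       202.3046       404.6092       1,213.8277
  3       237.50       186.7140       560.1420       2,240.5679
  4       237.50       172.3249       689.2995       3,446.4973
  5     5,237.50     3,507.3528    17,536.7642     105,220.5851
  Σ                  4,287.8934    19,410.0119     112,559.8721
P = 4,287.8934; D_Mac = 4.52670 yrs; D_mod = 4.17785 yrs; C = 22.36051.
Duration effect: -4.17785 × (-0.0255) = +0.106535
Convexity effect: 0.5 × 22.36051 × (-0.0255)² = +0.0072700
ΔP/P ≈ +0.106535 + 0.0072700 = +0.113805 = +11.3805%.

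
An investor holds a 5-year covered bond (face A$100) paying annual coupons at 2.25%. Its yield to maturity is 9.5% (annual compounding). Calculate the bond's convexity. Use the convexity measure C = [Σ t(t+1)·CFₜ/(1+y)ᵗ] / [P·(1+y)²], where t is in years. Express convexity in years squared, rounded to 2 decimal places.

23.30

With y = 0.095:
  t   CF        PV=CF/(1+0.095)^t    t·PV        t(t+1)·PV
  1         2.25         2.0548         2.0548           4.1096
  2         2.25         1.8765         3.7530          11.2591
  3         2.25         1.7137         5.1412          20.5647
  4         2.25         1.5650         6.2602          31.3008
  5       102.25        64.9520       324.7601       1,948.5609
  Σ                     72.1621       341.9693       2,015.7951
P = 72.1621.
Convexity = Σ t(t+1)·PV / [P·(1+y)²] = 2,015.7951 / (72.1621 × 1.199025) = 23.29748.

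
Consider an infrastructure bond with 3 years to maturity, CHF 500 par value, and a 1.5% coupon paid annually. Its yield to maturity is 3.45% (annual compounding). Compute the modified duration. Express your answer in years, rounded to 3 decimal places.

2.856 years

Periodic yield y = 0.0345. First find Macaulay duration:
  t   CF        PV=CF/(1+0.0345)^t    t·PV
  1         7.50         7.2499         7.2499
  2         7.50         7.0081        14.0162
  3       507.50       458.3999     1,375.1998
  Σ                    472.6579     1,396.4659
P = 472.6579; Macaulay duration = 1,396.4659 / 472.6579 = 2.95450 years.
Modified duration = D_Mac / (1 + y) = 2.95450 / 1.0345 = 2.85597 years.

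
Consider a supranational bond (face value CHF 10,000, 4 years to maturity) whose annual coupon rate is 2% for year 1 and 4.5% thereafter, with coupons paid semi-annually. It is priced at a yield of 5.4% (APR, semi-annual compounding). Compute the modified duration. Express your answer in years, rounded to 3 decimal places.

Periodic yield y = 0.027. First find Macaulay duration:
  t   CF        PV=CF/(1+0.027)^t    t·PV
  1       100.00        97.3710        97.3710
  2       100.00        94.8111       189.6222
  3       225.00       207.7166       623.1498
  4       225.00       202.2557       809.0228
  5       225.00       196.9384       984.6918
  6       225.00       191.7608     1,150.5649
  7       225.00       186.7194     1,307.0357
  8    10,225.00     8,262.2773    66,098.2186
  Σ                  9,439.8502    71,259.6766
P = 9,439.8502; Macaulay duration = 71,259.6766 / 9,439.8502 = 7.54881 half-year periods = 3.77441 years.
Modified duration = D_Mac / (1 + y) = 3.77441 / 1.027 = 3.67518 years.

3.675 years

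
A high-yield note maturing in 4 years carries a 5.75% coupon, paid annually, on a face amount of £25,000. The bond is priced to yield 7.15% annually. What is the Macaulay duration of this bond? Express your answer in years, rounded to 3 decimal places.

3.677 years

Periodic yield y = 0.0715. Discount each cash flow and weight by its year:
  t   CF        PV=CF/(1+0.0715)^t    t·PV
  1     1,437.50     1,341.5772     1,341.5772
  2     1,437.50     1,252.0553     2,504.1106
  3     1,437.50     1,168.5070     3,505.5211
  4    26,437.50    20,056.3400    80,225.3600
  Σ                 23,818.4795    87,576.5688
Price P = Σ PV = 23,818.4795.
Macaulay duration = Σ(t·PV) / P = 87,576.5688 / 23,818.4795 = 3.67683 years.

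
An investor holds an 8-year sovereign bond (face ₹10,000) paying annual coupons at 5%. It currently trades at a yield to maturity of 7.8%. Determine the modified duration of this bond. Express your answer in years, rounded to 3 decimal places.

Periodic yield y = 0.078. First find Macaulay duration:
  t   CF        PV=CF/(1+0.078)^t    t·PV
  1       500.00       463.8219       463.8219
  2       500.00       430.2615       860.5230
  3       500.00       399.1294     1,197.3882
  4       500.00       370.2499     1,480.9996
  5       500.00       343.4600     1,717.3001
  6       500.00       318.6086     1,911.6514
  7       500.00       295.5553     2,068.8868
  8    10,500.00     5,757.5698    46,060.5585
  Σ                  8,378.6563    55,761.1294
P = 8,378.6563; Macaulay duration = 55,761.1294 / 8,378.6563 = 6.65514 years.
Modified duration = D_Mac / (1 + y) = 6.65514 / 1.078 = 6.17360 years.

6.174 years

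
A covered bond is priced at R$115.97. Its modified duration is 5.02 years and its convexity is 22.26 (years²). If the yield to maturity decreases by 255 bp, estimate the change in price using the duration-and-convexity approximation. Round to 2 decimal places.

Duration effect: -D_mod·Δy = -5.02 × (-0.0255) = +0.128010
Convexity effect: ½·C·(Δy)² = 0.5 × 22.26 × (-0.0255)² = +0.0072372825
ΔP/P ≈ +0.128010 + 0.0072372825 = +0.1352472825
ΔP ≈ 115.97 × (+0.1352472825) = +15.684627351525.

+R$15.68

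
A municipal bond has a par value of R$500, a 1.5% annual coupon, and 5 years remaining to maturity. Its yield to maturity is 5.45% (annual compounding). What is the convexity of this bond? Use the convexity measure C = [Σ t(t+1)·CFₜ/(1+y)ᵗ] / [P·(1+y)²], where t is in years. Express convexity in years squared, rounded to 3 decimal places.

25.817

With y = 0.0545:
  t   CF        PV=CF/(1+0.0545)^t    t·PV        t(t+1)·PV
  1         7.50         7.1124         7.1124          14.2248
  2         7.50         6.7448        13.4896          40.4687
  3         7.50         6.3962        19.1886          76.7543
  4         7.50         6.0656        24.2625         121.3123
  5       507.50       389.2271     1,946.1357      11,676.8145
  Σ                    415.5461     2,010.1887      11,929.5746
P = 415.5461.
Convexity = Σ t(t+1)·PV / [P·(1+y)²] = 11,929.5746 / (415.5461 × 1.111970) = 25.81740.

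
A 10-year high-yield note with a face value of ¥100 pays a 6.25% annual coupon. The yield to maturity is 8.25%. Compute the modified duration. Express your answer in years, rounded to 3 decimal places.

Periodic yield y = 0.0825. First find Macaulay duration:
  t   CF        PV=CF/(1+0.0825)^t    t·PV
  1         6.25         5.7737         5.7737
  2         6.25         5.3336        10.6673
  3         6.25         4.9272        14.7815
  4         6.25         4.5516        18.2066
  5         6.25         4.2048        21.0238
  6         6.25         3.8843        23.3058
  7         6.25         3.5883        25.1179
  8         6.25         3.3148        26.5184
  9         6.25         3.0622        27.5595
  10      106.25        48.0895       480.8946
  Σ                     86.7299       653.8489
P = 86.7299; Macaulay duration = 653.8489 / 86.7299 = 7.53891 years.
Modified duration = D_Mac / (1 + y) = 7.53891 / 1.0825 = 6.96435 years.

6.964 years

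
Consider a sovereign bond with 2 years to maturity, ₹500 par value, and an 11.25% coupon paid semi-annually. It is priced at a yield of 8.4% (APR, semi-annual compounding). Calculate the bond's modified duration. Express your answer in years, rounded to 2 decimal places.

1.78 years

Periodic yield y = 0.042. First find Macaulay duration:
  t   CF        PV=CF/(1+0.042)^t    t·PV
  1       28.125        26.9914        26.9914
  2       28.125        25.9034        51.8068
  3       28.125        24.8593        74.5780
  4      528.125       447.9875     1,791.9498
  Σ                    525.7416     1,945.3260
P = 525.7416; Macaulay duration = 1,945.3260 / 525.7416 = 3.70016 half-year periods = 1.85008 years.
Modified duration = D_Mac / (1 + y) = 1.85008 / 1.042 = 1.77551 years.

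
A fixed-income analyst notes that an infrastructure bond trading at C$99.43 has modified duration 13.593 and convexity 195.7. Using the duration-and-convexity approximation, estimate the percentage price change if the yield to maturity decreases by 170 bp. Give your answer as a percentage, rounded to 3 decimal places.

Duration effect: -D_mod·Δy = -13.593 × (-0.017) = +0.231081
Convexity effect: ½·C·(Δy)² = 0.5 × 195.7 × (-0.017)² = +0.02827865
ΔP/P ≈ +0.231081 + 0.02827865 = +0.25935965
= +25.935965%.

+25.936%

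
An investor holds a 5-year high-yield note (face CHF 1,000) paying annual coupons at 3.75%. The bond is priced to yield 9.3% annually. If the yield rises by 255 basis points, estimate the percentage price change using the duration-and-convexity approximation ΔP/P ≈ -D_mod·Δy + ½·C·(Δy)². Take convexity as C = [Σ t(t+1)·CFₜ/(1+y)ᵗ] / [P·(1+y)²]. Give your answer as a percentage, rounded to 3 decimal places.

With y = 0.093:
  t   CF        PV=CF/(1+0.093)^t    t·PV        t(t+1)·PV
  1        37.50        34.3092        34.3092          68.6185
  2        37.50        31.3900        62.7799         188.3398
  3        37.50        28.7191        86.1573         344.6292
  4        37.50        26.2755       105.1019         525.5096
  5     1,037.50       665.1005     3,325.5027      19,953.0160
  Σ                    785.7943     3,613.8511      21,080.1130
P = 785.7943; D_Mac = 4.59898 yrs; D_mod = 4.20767 yrs; C = 22.45555.
Duration effect: -4.20767 × (+0.0255) = -0.107295
Convexity effect: 0.5 × 22.45555 × (0.0255)² = +0.0073009
ΔP/P ≈ -0.107295 + 0.0073009 = -0.099995 = -9.9995%.

-9.999%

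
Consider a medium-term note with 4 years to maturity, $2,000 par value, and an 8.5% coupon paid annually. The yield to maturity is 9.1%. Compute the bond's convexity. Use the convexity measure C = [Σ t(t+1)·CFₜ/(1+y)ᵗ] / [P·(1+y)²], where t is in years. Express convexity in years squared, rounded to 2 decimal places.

With y = 0.091:
  t   CF        PV=CF/(1+0.091)^t    t·PV        t(t+1)·PV
  1       170.00       155.8203       155.8203         311.6407
  2       170.00       142.8234       285.6468         856.9405
  3       170.00       130.9106       392.7317       1,570.9267
  4     2,170.00     1,531.6542     6,126.6169      30,633.0844
  Σ                  1,961.2085     6,960.8157      33,372.5923
P = 1,961.2085.
Convexity = Σ t(t+1)·PV / [P·(1+y)²] = 33,372.5923 / (1,961.2085 × 1.190281) = 14.29607.

14.30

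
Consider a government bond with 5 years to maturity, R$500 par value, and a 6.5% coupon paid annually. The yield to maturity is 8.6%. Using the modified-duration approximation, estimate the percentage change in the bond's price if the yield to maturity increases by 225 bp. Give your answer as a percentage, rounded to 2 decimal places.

Periodic yield y = 0.086. Modified duration first:
  t   CF        PV=CF/(1+0.086)^t    t·PV
  1        32.50        29.9263        29.9263
  2        32.50        27.5565        55.1130
  3        32.50        25.3743        76.1229
  4        32.50        23.3649        93.4596
  5       532.50       352.5092     1,762.5461
  Σ                    458.7312     2,017.1679
P = 458.7312; D_Mac = 4.39728 yrs; D_mod = 4.39728/(1+0.086) = 4.04906 yrs.
ΔP/P ≈ -D_mod · Δy = -4.04906 × (+0.0225) = -0.091104 = -9.1104%.

-9.11%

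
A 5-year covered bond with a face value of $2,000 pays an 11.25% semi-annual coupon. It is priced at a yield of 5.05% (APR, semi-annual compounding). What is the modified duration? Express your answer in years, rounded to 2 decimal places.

Periodic yield y = 0.02525. First find Macaulay duration:
  t   CF        PV=CF/(1+0.02525)^t    t·PV
  1       112.50       109.7293       109.7293
  2       112.50       107.0269       214.0538
  3       112.50       104.3910       313.1731
  4       112.50       101.8201       407.2803
  5       112.50        99.3124       496.5622
  6       112.50        96.8666       581.1993
  7       112.50        94.4809       661.3664
  8       112.50        92.1540       737.2322
  9       112.50        89.8844       808.9600
  10    2,112.50     1,646.2619    16,462.6194
  Σ                  2,541.9277    20,792.1760
P = 2,541.9277; Macaulay duration = 20,792.1760 / 2,541.9277 = 8.17969 half-year periods = 4.08984 years.
Modified duration = D_Mac / (1 + y) = 4.08984 / 1.02525 = 3.98912 years.

3.99 years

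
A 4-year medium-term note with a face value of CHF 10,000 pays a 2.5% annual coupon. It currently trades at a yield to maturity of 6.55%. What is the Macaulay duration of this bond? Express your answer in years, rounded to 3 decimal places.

Periodic yield y = 0.0655. Discount each cash flow and weight by its year:
  t   CF        PV=CF/(1+0.0655)^t    t·PV
  1       250.00       234.6316       234.6316
  2       250.00       220.2080       440.4160
  3       250.00       206.6711       620.0132
  4    10,250.00     7,952.6167    31,810.4667
  Σ                  8,614.1274    33,105.5275
Price P = Σ PV = 8,614.1274.
Macaulay duration = Σ(t·PV) / P = 33,105.5275 / 8,614.1274 = 3.84317 years.

3.843 years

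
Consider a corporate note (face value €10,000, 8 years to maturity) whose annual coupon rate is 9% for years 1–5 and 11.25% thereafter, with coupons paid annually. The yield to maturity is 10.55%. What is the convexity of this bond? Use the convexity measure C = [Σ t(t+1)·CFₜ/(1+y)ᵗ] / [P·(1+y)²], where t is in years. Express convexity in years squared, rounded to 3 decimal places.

With y = 0.1055:
  t   CF        PV=CF/(1+0.1055)^t    t·PV        t(t+1)·PV
  1       900.00       814.1113       814.1113       1,628.2225
  2       900.00       736.4191     1,472.8381       4,418.5143
  3       900.00       666.1412     1,998.4235       7,993.6939
  4       900.00       602.5700     2,410.2801      12,051.4004
  5       900.00       545.0656     2,725.3280      16,351.9680
  6     1,125.00       616.3112     3,697.8670      25,885.0693
  7     1,125.00       557.4954     3,902.4679      31,219.7428
  8    11,125.00     4,986.8929    39,895.1435     359,056.2913
  Σ                  9,525.0066    56,916.4593     458,604.9026
P = 9,525.0066.
Convexity = Σ t(t+1)·PV / [P·(1+y)²] = 458,604.9026 / (9,525.0066 × 1.222130) = 39.39634.

39.396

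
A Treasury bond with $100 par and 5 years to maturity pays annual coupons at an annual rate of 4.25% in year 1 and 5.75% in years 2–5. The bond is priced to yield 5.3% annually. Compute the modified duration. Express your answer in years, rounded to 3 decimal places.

4.312 years

Periodic yield y = 0.053. First find Macaulay duration:
  t   CF        PV=CF/(1+0.053)^t    t·PV
  1         4.25         4.0361         4.0361
  2         5.75         5.1857        10.3715
  3         5.75         4.9247        14.7742
  4         5.75         4.6769        18.7074
  5       105.75        81.6843       408.4214
  Σ                    100.5077       456.3106
P = 100.5077; Macaulay duration = 456.3106 / 100.5077 = 4.54006 years.
Modified duration = D_Mac / (1 + y) = 4.54006 / 1.053 = 4.31154 years.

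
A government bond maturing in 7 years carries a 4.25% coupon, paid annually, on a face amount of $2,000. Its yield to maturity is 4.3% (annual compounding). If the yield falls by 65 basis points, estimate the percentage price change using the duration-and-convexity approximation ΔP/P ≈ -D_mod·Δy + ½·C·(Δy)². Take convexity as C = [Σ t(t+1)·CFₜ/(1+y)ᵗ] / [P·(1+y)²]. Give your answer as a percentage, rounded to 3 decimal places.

With y = 0.043:
  t   CF        PV=CF/(1+0.043)^t    t·PV        t(t+1)·PV
  1        85.00        81.4957        81.4957         162.9914
  2        85.00        78.1358       156.2717         468.8151
  3        85.00        74.9145       224.7436         898.9742
  4        85.00        71.8260       287.3040       1,436.5200
  5        85.00        68.8648       344.3241       2,065.9444
  6        85.00        66.0257       396.1543       2,773.0798
  7     2,085.00     1,552.8014    10,869.6095      86,956.8757
  Σ                  1,994.0639    12,359.9027      94,763.2006
P = 1,994.0639; D_Mac = 6.19835 yrs; D_mod = 5.94281 yrs; C = 43.68497.
Duration effect: -5.94281 × (-0.0065) = +0.038628
Convexity effect: 0.5 × 43.68497 × (-0.0065)² = +0.0009228
ΔP/P ≈ +0.038628 + 0.0009228 = +0.039551 = +3.9551%.

+3.955%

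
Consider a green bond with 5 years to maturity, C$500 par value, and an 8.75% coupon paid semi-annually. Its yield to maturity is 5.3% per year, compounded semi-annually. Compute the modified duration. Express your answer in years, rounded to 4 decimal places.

4.1119 years

Periodic yield y = 0.0265. First find Macaulay duration:
  t   CF        PV=CF/(1+0.0265)^t    t·PV
  1       21.875        21.3103        21.3103
  2       21.875        20.7601        41.5203
  3       21.875        20.2242        60.6726
  4       21.875        19.7021        78.8084
  5       21.875        19.1935        95.9673
  6       21.875        18.6980       112.1878
  7       21.875        18.2153       127.5068
  8       21.875        17.7450       141.9601
  9       21.875        17.2869       155.5822
  10     521.875       401.7695     4,017.6949
  Σ                    574.9048     4,853.2107
P = 574.9048; Macaulay duration = 4,853.2107 / 574.9048 = 8.44176 half-year periods = 4.22088 years.
Modified duration = D_Mac / (1 + y) = 4.22088 / 1.0265 = 4.11192 years.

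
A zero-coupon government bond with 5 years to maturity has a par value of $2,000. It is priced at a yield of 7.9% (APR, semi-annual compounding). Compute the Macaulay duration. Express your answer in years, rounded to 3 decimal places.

5.000 years

A zero-coupon bond has a single cash flow at maturity, so its Macaulay duration equals its maturity: 5 years.
(Equivalently: 10 semi-annual periods ÷ 2 = 5 years.)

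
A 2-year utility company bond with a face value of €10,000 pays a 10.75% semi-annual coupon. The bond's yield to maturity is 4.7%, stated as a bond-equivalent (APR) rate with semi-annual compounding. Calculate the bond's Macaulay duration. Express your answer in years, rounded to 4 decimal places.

1.8608 years

Periodic yield y = 0.0235. Discount each cash flow and weight by its period:
  t   CF        PV=CF/(1+0.0235)^t    t·PV
  1       537.50       525.1588       525.1588
  2       537.50       513.1009     1,026.2018
  3       537.50       501.3199     1,503.9596
  4    10,537.50     9,602.5417    38,410.1666
  Σ                 11,142.1212    41,465.4868
Price P = Σ PV = 11,142.1212.
Macaulay duration = Σ(t·PV) / P = 41,465.4868 / 11,142.1212 = 3.72151 half-year periods.
In years: 3.72151 / 2 = 1.86075 years.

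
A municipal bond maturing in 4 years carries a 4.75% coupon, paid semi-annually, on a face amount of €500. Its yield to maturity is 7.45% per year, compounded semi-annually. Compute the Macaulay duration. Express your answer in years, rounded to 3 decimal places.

3.671 years

Periodic yield y = 0.03725. Discount each cash flow and weight by its period:
  t   CF        PV=CF/(1+0.03725)^t    t·PV
  1       11.875        11.4485        11.4485
  2       11.875        11.0374        22.0748
  3       11.875        10.6410        31.9231
  4       11.875        10.2589        41.0355
  5       11.875         9.8905        49.4523
  6       11.875         9.5353        57.2116
  7       11.875         9.1928        64.3499
  8      511.875       382.0290     3,056.2323
  Σ                    454.0334     3,333.7279
Price P = Σ PV = 454.0334.
Macaulay duration = Σ(t·PV) / P = 3,333.7279 / 454.0334 = 7.34247 half-year periods.
In years: 7.34247 / 2 = 3.67124 years.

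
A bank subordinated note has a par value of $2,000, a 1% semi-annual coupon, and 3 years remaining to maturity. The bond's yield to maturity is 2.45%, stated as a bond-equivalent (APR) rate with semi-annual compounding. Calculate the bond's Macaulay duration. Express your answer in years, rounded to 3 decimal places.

2.962 years

Periodic yield y = 0.01225. Discount each cash flow and weight by its period:
  t   CF        PV=CF/(1+0.01225)^t    t·PV
  1        10.00         9.8790         9.8790
  2        10.00         9.7594        19.5189
  3        10.00         9.6413        28.9240
  4        10.00         9.5246        38.0986
  5        10.00         9.4094        47.0469
  6     2,010.00     1,868.3978    11,210.3867
  Σ                  1,916.6116    11,353.8540
Price P = Σ PV = 1,916.6116.
Macaulay duration = Σ(t·PV) / P = 11,353.8540 / 1,916.6116 = 5.92392 half-year periods.
In years: 5.92392 / 2 = 2.96196 years.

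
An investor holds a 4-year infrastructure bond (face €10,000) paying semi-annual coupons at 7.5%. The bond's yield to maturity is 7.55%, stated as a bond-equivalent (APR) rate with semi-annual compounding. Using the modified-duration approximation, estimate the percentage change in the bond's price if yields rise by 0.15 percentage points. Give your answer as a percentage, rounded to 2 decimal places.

Periodic yield y = 0.03775. Modified duration first:
  t   CF        PV=CF/(1+0.03775)^t    t·PV
  1       375.00       361.3587       361.3587
  2       375.00       348.2136       696.4273
  3       375.00       335.5468     1,006.6403
  4       375.00       323.3406     1,293.3626
  5       375.00       311.5786     1,557.8928
  6       375.00       300.2443     1,801.4660
  7       375.00       289.3224     2,025.2569
  8    10,375.00     7,713.4056    61,707.2448
  Σ                  9,983.0106    70,449.6493
P = 9,983.0106; D_Mac = 7.05695 half-year periods = 3.52848 yrs; D_mod = 3.52848/(1+0.03775) = 3.40012 yrs.
ΔP/P ≈ -D_mod · Δy = -3.40012 × (+0.0015) = -0.005100 = -0.5100%.

-0.51%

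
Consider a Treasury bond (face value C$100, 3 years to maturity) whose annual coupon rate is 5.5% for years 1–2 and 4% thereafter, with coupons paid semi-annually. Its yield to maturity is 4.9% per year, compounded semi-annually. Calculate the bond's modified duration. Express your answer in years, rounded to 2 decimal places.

Periodic yield y = 0.0245. First find Macaulay duration:
  t   CF        PV=CF/(1+0.0245)^t    t·PV
  1         2.75         2.6842         2.6842
  2         2.75         2.6200         5.2401
  3         2.75         2.5574         7.6722
  4         2.75         2.4962         9.9849
  5         2.00         1.7720         8.8601
  6       102.00        88.2121       529.2729
  Σ                    100.3421       563.7144
P = 100.3421; Macaulay duration = 563.7144 / 100.3421 = 5.61793 half-year periods = 2.80896 years.
Modified duration = D_Mac / (1 + y) = 2.80896 / 1.0245 = 2.74179 years.

2.74 years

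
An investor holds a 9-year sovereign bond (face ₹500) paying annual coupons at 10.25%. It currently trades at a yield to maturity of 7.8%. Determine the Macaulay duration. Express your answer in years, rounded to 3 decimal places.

6.485 years

Periodic yield y = 0.078. Discount each cash flow and weight by its year:
  t   CF        PV=CF/(1+0.078)^t    t·PV
  1        51.25        47.5417        47.5417
  2        51.25        44.1018        88.2036
  3        51.25        40.9108       122.7323
  4        51.25        37.9506       151.8025
  5        51.25        35.2047       176.0233
  6        51.25        32.6574       195.9443
  7        51.25        30.2944       212.0609
  8        51.25        28.1024       224.8194
  9       551.25       280.4011     2,523.6101
  Σ                    577.1649     3,742.7381
Price P = Σ PV = 577.1649.
Macaulay duration = Σ(t·PV) / P = 3,742.7381 / 577.1649 = 6.48469 years.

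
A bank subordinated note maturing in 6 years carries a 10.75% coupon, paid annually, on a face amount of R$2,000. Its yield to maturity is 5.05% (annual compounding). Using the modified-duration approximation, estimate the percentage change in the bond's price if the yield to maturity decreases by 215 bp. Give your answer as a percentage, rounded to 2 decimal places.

+9.99%

Periodic yield y = 0.0505. Modified duration first:
  t   CF        PV=CF/(1+0.0505)^t    t·PV
  1       215.00       204.6644       204.6644
  2       215.00       194.8257       389.6515
  3       215.00       185.4600       556.3800
  4       215.00       176.5445       706.1781
  5       215.00       168.0576       840.2880
  6     2,215.00     1,648.1525     9,888.9149
  Σ                  2,577.7048    12,586.0770
P = 2,577.7048; D_Mac = 4.88267 yrs; D_mod = 4.88267/(1+0.0505) = 4.64795 yrs.
ΔP/P ≈ -D_mod · Δy = -4.64795 × (-0.0215) = +0.099931 = +9.9931%.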